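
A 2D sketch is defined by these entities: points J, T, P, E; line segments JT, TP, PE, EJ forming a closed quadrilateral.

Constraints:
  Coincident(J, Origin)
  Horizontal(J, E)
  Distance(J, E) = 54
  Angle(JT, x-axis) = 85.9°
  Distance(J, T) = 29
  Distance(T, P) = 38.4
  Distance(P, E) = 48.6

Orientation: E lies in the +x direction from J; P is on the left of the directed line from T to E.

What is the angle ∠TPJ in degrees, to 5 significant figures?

25.576°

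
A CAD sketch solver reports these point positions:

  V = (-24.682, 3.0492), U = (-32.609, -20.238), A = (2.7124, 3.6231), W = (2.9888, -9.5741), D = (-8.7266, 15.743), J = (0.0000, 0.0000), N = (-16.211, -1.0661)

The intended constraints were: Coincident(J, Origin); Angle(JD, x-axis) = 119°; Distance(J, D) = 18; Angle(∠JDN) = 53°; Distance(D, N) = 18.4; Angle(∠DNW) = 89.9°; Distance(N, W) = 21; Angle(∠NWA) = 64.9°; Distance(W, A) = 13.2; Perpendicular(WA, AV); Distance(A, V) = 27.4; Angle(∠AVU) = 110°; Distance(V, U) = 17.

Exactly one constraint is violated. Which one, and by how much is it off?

Distance(V, U) = 17 — off by 7.60.

J = (0.00, 0.00) ✓; JD at 119.0° ✓; |JD| = 18.00 ✓; ∠JDN = 53.00° ✓; |DN| = 18.40 ✓; ∠DNW = 89.90° ✓; |NW| = 21.00 ✓; ∠NWA = 64.90° ✓; |WA| = 13.20 ✓; ∠(WA, AV) = 90.00° ✓; |AV| = 27.40 ✓; ∠AVU = 110.0° ✓; |VU| = 24.60 ✗.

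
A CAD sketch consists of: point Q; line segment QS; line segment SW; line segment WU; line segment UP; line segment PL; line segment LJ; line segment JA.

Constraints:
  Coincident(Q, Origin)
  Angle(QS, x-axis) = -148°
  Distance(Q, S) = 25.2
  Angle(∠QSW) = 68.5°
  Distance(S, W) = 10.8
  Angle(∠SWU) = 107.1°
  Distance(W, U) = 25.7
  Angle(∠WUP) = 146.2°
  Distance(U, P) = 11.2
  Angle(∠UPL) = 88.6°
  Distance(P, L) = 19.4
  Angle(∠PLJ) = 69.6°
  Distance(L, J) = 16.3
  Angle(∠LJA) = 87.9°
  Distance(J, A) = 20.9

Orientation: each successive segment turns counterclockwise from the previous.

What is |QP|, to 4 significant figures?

13.23

Q is at the origin; QS runs at -148.0° with length 25.2, so S = (-21.37, -13.35). ∠QSW = 68.5° gives SW at -36.50° from the x-axis; with |SW| = 10.8, W = (-12.69, -19.78). ∠SWU = 107.1° gives WU at 36.40° from the x-axis; with |WU| = 25.7, U = (7.997, -4.527). ∠WUP = 146.2° gives UP at 70.20° from the x-axis; with |UP| = 11.2, P = (11.79, 6.011). Then |QP| = |P − Q| = 13.23.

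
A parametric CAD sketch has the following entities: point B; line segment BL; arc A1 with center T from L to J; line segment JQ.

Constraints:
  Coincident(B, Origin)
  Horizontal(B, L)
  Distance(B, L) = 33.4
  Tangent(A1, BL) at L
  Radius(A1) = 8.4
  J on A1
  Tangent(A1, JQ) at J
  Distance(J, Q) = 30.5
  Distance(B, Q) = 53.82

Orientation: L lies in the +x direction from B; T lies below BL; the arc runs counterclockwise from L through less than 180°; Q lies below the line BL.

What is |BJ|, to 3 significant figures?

27.9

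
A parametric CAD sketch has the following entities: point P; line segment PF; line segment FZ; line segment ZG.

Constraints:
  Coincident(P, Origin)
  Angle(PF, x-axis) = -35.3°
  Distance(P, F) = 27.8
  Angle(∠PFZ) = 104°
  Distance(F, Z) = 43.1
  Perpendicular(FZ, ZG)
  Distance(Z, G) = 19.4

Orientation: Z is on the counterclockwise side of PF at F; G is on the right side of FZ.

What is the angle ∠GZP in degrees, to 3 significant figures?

118°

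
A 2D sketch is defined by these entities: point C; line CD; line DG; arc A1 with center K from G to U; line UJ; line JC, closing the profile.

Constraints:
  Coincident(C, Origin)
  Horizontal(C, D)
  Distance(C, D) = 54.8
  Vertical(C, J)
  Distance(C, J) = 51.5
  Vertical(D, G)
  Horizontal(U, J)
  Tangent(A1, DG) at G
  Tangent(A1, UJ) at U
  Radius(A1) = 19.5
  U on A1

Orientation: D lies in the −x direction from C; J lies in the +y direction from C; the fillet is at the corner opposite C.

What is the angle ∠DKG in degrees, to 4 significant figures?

58.64°

C is at the origin; CD is horizontal with |CD| = 54.8 and D on the −x side, so D = (-54.80, 0.000). CJ is vertical with |CJ| = 51.5 and J on the +y side, so J = (0.000, 51.50). The virtual corner opposite C is at (-54.80, 51.50). A1 meets DG tangentially, so KG is at right angles to DG and the tangent condition forces KU to be normal to UJ, with radius 19.5, so the center K sits 19.5 in from both sides at K = (-35.30, 32.00). That places the tangent points at G = (-54.80, 32.00) on DG and U = (-35.30, 51.50) on UJ. Then cos ∠DKG = KD·KG / (|KD||KG|), giving 58.64°.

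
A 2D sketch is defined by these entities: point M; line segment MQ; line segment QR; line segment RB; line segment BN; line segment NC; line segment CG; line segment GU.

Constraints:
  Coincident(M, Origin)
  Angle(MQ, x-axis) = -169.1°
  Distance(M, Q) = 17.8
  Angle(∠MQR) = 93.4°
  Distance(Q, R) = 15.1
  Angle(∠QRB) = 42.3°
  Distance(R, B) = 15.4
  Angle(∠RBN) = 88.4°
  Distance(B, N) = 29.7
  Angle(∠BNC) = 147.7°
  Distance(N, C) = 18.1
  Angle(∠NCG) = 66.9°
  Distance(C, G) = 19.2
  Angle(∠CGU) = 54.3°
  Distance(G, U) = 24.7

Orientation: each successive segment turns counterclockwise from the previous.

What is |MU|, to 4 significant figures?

32.46

M is at the origin; MQ runs at -169.1° with length 17.8, so Q = (-17.48, -3.366). ∠MQR = 93.4° gives QR at -82.50° from the x-axis; with |QR| = 15.1, R = (-15.51, -18.34). ∠QRB = 42.3° gives RB at 55.20° from the x-axis; with |RB| = 15.4, B = (-6.719, -5.691). ∠RBN = 88.4° gives BN at 146.8° from the x-axis; with |BN| = 29.7, N = (-31.57, 10.57). ∠BNC = 147.7° gives NC at 179.1° from the x-axis; with |NC| = 18.1, C = (-49.67, 10.86). ∠NCG = 66.9° gives CG at -67.80° from the x-axis; with |CG| = 19.2, G = (-42.41, -6.921). ∠CGU = 54.3° gives GU at 57.90° from the x-axis; with |GU| = 24.7, U = (-29.29, 14.00). Then |MU| = |U − M| = 32.46.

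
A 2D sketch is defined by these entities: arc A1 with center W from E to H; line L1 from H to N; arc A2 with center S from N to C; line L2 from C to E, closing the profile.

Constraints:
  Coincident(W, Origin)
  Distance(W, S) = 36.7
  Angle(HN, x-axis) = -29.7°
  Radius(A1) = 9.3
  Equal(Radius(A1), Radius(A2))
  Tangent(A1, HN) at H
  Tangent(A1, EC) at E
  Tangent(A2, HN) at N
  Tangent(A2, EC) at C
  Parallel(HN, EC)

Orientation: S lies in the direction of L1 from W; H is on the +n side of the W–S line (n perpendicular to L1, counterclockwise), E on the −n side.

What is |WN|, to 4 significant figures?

37.86

The slot axis is L1's direction at -29.7°, so u = (cos -29.7°, sin -29.7°) = (0.8686, -0.4955) and n = (−sin -29.7°, cos -29.7°) = (0.4955, 0.8686). W is at the origin and S lies 36.7 along u from W, so S = 36.7·u = (31.88, -18.18). Tangency of A1 to both parallel lines with radius 9.3 puts H and E at W ± 9.3·n: H = (4.608, 8.078), E = (-4.608, -8.078). Equal radii place N and C the same way about S: N = S + 9.3·n = (36.49, -10.11), C = S − 9.3·n = (27.27, -26.26). Then |WN| = |N − W| = 37.86.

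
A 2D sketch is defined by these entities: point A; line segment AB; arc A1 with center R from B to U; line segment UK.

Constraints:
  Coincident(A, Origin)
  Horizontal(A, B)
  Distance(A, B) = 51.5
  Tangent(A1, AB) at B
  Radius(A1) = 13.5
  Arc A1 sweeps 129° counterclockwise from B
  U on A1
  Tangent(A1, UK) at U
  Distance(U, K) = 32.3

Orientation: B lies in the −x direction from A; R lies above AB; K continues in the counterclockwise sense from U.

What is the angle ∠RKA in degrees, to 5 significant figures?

36.163°

A is at the origin; AB is horizontal with |AB| = 51.5 and B on the −x side, so B = (-51.500, 0.0000). Since A1 is tangent to AB there, RB ⟂ AB, so R = B + (0, 13.5) = (-51.500, 13.500). On A1, B sits at bearing -90° from R; a 129° counterclockwise sweep puts U at bearing 39°, so U = R + 13.5·(cos 39°, sin 39°) = (-41.009, 21.996). Tangency of A1 to UK means the radius RU is perpendicular to UK, so UK runs along (−sin 39°, cos 39°); with |UK| = 32.3, K = (-61.336, 47.098). Then cos ∠RKA = KR·KA / (|KR||KA|), giving 36.163°.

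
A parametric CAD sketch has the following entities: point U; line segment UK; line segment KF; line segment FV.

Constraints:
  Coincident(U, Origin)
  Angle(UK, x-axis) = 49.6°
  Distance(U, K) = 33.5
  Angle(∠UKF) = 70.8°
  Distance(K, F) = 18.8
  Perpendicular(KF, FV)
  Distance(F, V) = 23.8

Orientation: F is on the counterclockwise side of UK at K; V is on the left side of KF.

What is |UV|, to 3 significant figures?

11.0

∠UKF = 70.8°, so KF runs at 49.6° + (180° − 70.8°) = 159° from the x-axis; with |KF| = 18.8, F = K + 18.8·(cos 159°, sin 159°) = (4.18, 32.3). The perpendicularity gives FV at right angles to KF; with |FV| = 23.8 on the left of KF, V = F + 23.8·(-0.362, -0.932) = (-4.42, 10.1). Then |UV| = |V − U| = 11.0.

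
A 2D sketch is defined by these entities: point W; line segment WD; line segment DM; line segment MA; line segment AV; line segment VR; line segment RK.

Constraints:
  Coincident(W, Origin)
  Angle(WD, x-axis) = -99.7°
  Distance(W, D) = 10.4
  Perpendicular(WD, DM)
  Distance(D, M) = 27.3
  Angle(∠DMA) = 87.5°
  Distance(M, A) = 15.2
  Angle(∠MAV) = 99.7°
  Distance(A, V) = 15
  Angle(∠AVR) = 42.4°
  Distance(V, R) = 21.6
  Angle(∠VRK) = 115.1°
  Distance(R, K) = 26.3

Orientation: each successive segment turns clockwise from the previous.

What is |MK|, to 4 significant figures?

24.99

W is at the origin; WD runs at -99.7° with length 10.4, so D = (-1.752, -10.25). WD is perpendicular to DM, so DM runs at 170.3°; with |DM| = 27.3, M = (-28.66, -5.652). ∠DMA = 87.5° gives MA at 77.80° from the x-axis; with |MA| = 15.2, A = (-25.45, 9.205). ∠MAV = 99.7° gives AV at -2.500° from the x-axis; with |AV| = 15.0, V = (-10.46, 8.551). ∠AVR = 42.4° gives VR at -140.1° from the x-axis; with |VR| = 21.6, R = (-27.03, -5.304). ∠VRK = 115.1° gives RK at 155.0° from the x-axis; with |RK| = 26.3, K = (-50.87, 5.810). Then |MK| = |K − M| = 24.99.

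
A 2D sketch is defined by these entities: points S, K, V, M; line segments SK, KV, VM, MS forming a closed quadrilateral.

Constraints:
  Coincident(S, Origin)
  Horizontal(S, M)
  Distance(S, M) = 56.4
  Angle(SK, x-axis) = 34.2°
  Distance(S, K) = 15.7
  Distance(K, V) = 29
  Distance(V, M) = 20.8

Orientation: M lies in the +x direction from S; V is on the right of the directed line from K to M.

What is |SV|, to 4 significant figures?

37.73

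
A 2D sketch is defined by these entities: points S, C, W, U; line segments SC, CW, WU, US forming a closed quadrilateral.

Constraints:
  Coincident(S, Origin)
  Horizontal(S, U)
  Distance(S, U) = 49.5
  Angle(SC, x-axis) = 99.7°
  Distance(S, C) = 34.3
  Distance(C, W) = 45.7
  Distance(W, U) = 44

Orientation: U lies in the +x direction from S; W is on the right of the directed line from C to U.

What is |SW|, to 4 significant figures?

12.16

S is at the origin; SU is horizontal with |SU| = 49.5 and U in +x, so U = (49.5, 0). SC runs at 99.7° with |SC| = 34.3, so C = (-5.779, 33.81). W is determined by |CW| = 45.7 and |WU| = 44.0 together: it lies at the intersection of circle(C, 45.7) and circle(U, 44.0). With |CU| = 64.80, the foot of the radical line on CU is 33.58 from C and the perpendicular offset is √(45.7² − 33.58²) = 31.00. Taking the right-of-CU solution: W = (6.688, -10.16).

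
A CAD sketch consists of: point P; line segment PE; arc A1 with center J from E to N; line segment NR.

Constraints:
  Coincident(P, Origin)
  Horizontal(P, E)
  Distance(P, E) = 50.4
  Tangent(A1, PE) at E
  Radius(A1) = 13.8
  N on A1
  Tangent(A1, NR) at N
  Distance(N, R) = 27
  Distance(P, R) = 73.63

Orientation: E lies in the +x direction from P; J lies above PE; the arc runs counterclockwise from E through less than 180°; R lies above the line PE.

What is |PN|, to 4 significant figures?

65.98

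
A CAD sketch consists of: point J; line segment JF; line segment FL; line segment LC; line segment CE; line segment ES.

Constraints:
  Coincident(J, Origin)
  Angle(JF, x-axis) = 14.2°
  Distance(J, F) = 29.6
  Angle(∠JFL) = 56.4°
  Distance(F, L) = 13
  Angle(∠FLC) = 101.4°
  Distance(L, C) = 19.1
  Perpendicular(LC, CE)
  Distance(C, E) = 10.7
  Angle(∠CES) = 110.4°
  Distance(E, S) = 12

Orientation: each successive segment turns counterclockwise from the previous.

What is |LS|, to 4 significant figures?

16.83

J is at the origin; JF runs at 14.2° with length 29.6, so F = (28.70, 7.261). ∠JFL = 56.4° gives FL at 137.8° from the x-axis; with |FL| = 13.0, L = (19.07, 15.99). ∠FLC = 101.4° gives LC at -143.6° from the x-axis; with |LC| = 19.1, C = (3.692, 4.659). LC ⟂ CE, so CE runs at -53.60°; with |CE| = 10.7, E = (10.04, -3.953). ∠CES = 110.4° gives ES at 16.00° from the x-axis; with |ES| = 12.0, S = (21.58, -0.6455). Then |LS| = |S − L| = 16.83.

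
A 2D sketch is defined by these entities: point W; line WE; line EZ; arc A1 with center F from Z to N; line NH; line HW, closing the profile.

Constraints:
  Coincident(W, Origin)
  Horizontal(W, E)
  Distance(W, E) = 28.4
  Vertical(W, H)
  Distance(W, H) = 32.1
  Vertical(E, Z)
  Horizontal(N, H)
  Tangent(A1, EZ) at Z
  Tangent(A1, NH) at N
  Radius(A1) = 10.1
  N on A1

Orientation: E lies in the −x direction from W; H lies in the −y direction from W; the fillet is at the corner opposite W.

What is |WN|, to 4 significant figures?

36.95

W is at the origin; WE is horizontal with |WE| = 28.4 and E on the −x side, so E = (-28.40, 0.000). WH is vertical with |WH| = 32.1 and H on the −y side, so H = (0.000, -32.10). The virtual corner opposite W is at (-28.40, -32.10). A1 meets EZ tangentially, so FZ is at right angles to EZ and A1 meets NH tangentially, so FN is at right angles to NH, with radius 10.1, so the center F sits 10.1 in from both sides at F = (-18.30, -22.00). That places the tangent points at Z = (-28.40, -22.00) on EZ and N = (-18.30, -32.10) on NH. Then |WN| = |N − W| = 36.95.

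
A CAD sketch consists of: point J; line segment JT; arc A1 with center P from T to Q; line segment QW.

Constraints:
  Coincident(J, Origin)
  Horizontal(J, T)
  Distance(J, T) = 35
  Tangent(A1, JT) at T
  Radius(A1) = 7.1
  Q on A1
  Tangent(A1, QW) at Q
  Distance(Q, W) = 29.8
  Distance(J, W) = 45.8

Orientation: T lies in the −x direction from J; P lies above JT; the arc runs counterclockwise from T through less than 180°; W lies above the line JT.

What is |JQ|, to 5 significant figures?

28.757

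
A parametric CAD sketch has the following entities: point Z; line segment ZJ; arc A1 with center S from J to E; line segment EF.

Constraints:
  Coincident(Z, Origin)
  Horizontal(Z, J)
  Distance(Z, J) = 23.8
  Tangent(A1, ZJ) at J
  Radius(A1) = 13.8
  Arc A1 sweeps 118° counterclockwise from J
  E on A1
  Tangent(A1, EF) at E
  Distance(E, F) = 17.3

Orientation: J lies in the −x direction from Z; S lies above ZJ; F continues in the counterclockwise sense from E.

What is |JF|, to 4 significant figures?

35.79

On A1, J sits at bearing -90° from S; a 118° counterclockwise sweep puts E at bearing 28°, so E = S + 13.8·(cos 28°, sin 28°) = (-11.62, 20.28). Since A1 is tangent to EF there, SE ⟂ EF, so EF runs along (−sin 28°, cos 28°); with |EF| = 17.3, F = (-19.74, 35.55). Then |JF| = |F − J| = 35.79.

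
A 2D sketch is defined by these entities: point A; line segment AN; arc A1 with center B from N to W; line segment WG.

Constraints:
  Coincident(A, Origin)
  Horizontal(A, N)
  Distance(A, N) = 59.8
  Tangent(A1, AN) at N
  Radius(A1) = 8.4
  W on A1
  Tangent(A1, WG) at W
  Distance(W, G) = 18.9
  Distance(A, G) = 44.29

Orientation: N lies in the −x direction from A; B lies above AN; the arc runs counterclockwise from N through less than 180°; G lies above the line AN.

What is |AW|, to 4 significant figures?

53.61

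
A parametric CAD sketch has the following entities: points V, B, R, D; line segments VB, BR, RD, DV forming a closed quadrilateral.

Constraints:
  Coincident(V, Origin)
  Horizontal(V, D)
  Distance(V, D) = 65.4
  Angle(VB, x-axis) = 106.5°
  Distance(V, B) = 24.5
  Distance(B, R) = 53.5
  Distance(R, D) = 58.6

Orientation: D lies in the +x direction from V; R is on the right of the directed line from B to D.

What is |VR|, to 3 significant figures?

29.2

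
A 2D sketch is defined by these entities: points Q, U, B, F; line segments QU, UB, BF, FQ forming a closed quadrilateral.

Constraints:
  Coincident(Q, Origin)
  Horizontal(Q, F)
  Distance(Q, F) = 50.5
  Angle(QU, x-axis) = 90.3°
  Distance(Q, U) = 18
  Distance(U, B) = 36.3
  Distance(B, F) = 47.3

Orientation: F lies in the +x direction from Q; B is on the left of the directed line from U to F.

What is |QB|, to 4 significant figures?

49.79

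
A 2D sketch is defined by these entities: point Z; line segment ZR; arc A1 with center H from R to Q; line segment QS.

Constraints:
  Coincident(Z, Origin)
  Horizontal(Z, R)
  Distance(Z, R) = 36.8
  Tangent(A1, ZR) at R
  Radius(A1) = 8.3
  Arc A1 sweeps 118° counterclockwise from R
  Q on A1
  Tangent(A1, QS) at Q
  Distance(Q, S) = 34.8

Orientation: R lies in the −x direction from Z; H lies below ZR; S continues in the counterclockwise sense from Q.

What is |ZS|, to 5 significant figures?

51.134

On A1, R sits at bearing 90° from H; a 118° counterclockwise sweep puts Q at bearing 208°, so Q = H + 8.3·(cos 208°, sin 208°) = (-44.128, -12.197). Tangency of A1 to QS means the radius HQ is perpendicular to QS, so QS runs along (−sin 208°, cos 208°); with |QS| = 34.8, S = (-27.791, -42.923). Then |ZS| = |S − Z| = 51.134.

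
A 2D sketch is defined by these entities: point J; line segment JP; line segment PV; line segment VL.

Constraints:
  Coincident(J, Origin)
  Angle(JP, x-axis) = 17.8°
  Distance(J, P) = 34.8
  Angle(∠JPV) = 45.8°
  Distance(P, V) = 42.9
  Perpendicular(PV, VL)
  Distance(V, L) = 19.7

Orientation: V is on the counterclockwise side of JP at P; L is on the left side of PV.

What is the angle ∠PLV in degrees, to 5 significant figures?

65.335°

J is at the origin; JP runs at 17.8° with length 34.8, so P = 34.8·(cos 17.8°, sin 17.8°) = (33.134, 10.638). ∠JPV = 45.8°, so PV runs at 17.8° + (180° − 45.8°) = 152.00° from the x-axis; with |PV| = 42.9, V = P + 42.9·(cos 152.00°, sin 152.00°) = (-4.7443, 30.779). The perpendicularity gives VL at right angles to PV; with |VL| = 19.7 on the left of PV, L = V + 19.7·(-0.46947, -0.88295) = (-13.993, 13.384). Then cos ∠PLV = LP·LV / (|LP||LV|), giving 65.335°.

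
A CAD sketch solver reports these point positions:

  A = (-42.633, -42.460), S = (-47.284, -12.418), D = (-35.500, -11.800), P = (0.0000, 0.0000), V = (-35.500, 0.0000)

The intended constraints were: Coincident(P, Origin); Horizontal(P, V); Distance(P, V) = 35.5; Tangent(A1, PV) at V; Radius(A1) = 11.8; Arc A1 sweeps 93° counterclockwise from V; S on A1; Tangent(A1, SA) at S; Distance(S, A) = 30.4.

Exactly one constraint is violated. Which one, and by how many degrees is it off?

Tangent(A1, SA) at S — off by 5.80°.

P = (0.00, 0.00) ✓; P.y = 0.00, V.y = 0.00 ✓; |PV| = 35.50 ✓; ∠(DV, VP) = 90.00° ✓; |DV| = 11.80 ✓; bearing(D→S) − bearing(D→V) = 93.00° ✓; |DS| = 11.80 ✓; ∠(DS, SA) = 84.20° ✗; |SA| = 30.40 ✓.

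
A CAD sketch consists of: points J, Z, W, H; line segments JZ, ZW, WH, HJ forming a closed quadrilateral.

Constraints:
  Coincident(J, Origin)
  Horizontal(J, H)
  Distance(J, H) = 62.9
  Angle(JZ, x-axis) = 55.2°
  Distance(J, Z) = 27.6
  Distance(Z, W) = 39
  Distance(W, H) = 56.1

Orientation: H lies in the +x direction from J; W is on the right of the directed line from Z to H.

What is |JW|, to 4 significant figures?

18.18

Checks: |ZW| = 39.00 ✓; |WH| = 56.10 ✓.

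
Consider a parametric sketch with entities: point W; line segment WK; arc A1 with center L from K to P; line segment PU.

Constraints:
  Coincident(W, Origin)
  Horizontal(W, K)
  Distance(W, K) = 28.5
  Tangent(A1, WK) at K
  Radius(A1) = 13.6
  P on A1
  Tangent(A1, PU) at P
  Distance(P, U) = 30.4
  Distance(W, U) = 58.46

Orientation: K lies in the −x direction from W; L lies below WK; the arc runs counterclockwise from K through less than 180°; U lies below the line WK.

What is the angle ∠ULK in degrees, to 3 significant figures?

167°

Checks: |LP| = 13.60 ✓; ∠(LP, PU) = 90.00° ✓; |PU| = 30.40 ✓; |WU| = 58.46 ✓.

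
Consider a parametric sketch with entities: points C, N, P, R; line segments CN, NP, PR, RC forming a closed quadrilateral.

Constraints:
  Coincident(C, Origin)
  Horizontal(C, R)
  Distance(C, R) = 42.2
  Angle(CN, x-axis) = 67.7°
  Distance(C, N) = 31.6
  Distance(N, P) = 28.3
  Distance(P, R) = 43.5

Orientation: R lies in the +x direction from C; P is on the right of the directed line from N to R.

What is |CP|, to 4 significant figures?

4.291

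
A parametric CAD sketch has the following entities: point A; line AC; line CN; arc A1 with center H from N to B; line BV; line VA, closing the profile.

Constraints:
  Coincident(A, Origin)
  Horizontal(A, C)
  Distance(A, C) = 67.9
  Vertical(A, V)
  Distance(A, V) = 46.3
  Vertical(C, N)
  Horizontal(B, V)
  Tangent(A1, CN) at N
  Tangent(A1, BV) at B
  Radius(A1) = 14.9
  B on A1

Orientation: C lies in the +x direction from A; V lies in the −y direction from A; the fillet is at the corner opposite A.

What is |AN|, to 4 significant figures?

74.81

The virtual corner opposite A is at (67.90, -46.30). A1 meets CN tangentially, so HN is at right angles to CN and the tangent condition forces HB to be normal to BV, with radius 14.9, so the center H sits 14.9 in from both sides at H = (53.00, -31.40). That places the tangent points at N = (67.90, -31.40) on CN and B = (53.00, -46.30) on BV. Then |AN| = |N − A| = 74.81.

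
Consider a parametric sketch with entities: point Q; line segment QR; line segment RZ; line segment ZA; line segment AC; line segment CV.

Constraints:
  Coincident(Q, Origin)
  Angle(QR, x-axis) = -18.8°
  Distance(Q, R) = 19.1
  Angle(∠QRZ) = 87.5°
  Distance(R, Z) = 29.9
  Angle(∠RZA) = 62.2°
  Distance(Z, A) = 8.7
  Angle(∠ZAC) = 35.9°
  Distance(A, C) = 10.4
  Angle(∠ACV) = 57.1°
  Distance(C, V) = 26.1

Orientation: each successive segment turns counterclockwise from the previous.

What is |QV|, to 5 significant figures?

48.441

Q is at the origin; QR runs at -18.8° with length 19.1, so R = (18.081, -6.1553). ∠QRZ = 87.5° gives RZ at 73.700° from the x-axis; with |RZ| = 29.9, Z = (26.473, 22.543). ∠RZA = 62.2° gives ZA at -168.50° from the x-axis; with |ZA| = 8.7, A = (17.948, 20.808). ∠ZAC = 35.9° gives AC at -24.400° from the x-axis; with |AC| = 10.4, C = (27.419, 16.512). ∠ACV = 57.1° gives CV at 98.500° from the x-axis; with |CV| = 26.1, V = (23.561, 42.325). Then |QV| = |V − Q| = 48.441.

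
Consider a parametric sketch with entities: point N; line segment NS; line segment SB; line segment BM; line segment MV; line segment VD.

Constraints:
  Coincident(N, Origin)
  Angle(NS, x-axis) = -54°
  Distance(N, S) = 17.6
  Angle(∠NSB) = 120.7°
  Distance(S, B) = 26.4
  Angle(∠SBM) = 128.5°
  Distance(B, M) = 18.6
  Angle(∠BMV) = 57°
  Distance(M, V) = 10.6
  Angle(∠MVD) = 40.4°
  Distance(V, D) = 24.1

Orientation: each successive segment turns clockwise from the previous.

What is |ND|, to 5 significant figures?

55.795

N is at the origin; NS runs at -54.0° with length 17.6, so S = (10.345, -14.239). ∠NSB = 120.7° gives SB at -113.30° from the x-axis; with |SB| = 26.4, B = (-0.097381, -38.486). ∠SBM = 128.5° gives BM at -164.80° from the x-axis; with |BM| = 18.6, M = (-18.047, -43.362). ∠BMV = 57.0° gives MV at 72.200° from the x-axis; with |MV| = 10.6, V = (-14.806, -33.270). ∠MVD = 40.4° gives VD at -67.400° from the x-axis; with |VD| = 24.1, D = (-5.5448, -55.519). Then |ND| = |D − N| = 55.795.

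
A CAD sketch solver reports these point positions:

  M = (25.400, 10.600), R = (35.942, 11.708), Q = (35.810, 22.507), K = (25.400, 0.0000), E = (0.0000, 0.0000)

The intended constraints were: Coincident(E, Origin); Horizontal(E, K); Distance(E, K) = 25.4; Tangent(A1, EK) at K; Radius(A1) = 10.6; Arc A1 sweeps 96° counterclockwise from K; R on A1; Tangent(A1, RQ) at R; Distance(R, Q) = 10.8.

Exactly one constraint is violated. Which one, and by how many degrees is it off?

Tangent(A1, RQ) at R — off by 5.30°.

E = (0.00, 0.00) ✓; E.y = 0.00, K.y = 0.00 ✓; |EK| = 25.40 ✓; ∠(MK, KE) = 90.00° ✓; |MK| = 10.60 ✓; bearing(M→R) − bearing(M→K) = 96.00° ✓; |MR| = 10.60 ✓; ∠(MR, RQ) = 95.30° ✗; |RQ| = 10.80 ✓.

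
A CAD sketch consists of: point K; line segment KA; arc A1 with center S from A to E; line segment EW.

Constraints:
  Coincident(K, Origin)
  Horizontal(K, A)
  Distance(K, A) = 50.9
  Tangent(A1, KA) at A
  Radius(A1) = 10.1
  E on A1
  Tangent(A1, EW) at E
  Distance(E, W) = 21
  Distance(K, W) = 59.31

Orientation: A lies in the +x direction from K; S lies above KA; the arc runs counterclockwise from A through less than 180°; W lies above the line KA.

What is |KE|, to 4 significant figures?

61.53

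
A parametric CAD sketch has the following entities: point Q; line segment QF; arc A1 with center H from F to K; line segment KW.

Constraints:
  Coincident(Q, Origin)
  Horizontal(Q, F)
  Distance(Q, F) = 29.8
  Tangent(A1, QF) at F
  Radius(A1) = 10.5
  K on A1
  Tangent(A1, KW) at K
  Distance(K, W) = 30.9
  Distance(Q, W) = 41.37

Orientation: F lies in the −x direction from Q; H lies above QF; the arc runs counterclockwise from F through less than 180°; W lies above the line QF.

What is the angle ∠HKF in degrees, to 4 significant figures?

50.23°

Q is at the origin; Q and F share the same y with |QF| = 29.8 and F on the −x side, so F = (-29.80, 0.000). Since A1 is tangent to QF there, HF ⟂ QF, so H = F + (0, 10.5) = (-29.80, 10.50). Since HK ⟂ KW (tangency), |HW| = √(10.5² + 30.9²) = 32.64 regardless of where K sits on A1. So W lies on both circle(Q, 41.37) and circle(H, 32.64); the above-QF intersection is W = (-13.86, 38.98). K is the foot of the tangent from W: K = (-19.47, 8.593).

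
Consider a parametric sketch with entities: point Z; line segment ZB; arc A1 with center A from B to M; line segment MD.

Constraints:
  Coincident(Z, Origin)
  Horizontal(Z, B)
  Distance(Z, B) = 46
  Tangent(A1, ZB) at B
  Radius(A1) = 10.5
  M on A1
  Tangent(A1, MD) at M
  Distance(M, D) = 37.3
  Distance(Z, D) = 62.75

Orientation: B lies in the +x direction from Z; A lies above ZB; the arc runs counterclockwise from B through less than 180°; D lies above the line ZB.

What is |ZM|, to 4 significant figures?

57.48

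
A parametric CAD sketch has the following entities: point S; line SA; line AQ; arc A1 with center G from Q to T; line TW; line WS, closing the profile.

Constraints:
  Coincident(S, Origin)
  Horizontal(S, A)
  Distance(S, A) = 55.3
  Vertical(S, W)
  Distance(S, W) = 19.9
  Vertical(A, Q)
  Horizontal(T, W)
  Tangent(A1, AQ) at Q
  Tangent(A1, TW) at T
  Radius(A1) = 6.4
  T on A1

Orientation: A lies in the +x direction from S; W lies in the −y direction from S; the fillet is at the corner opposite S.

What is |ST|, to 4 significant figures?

52.79

S is at the origin; S and A share the same y with |SA| = 55.3 and A on the +x side, so A = (55.30, 0.000). S and W share the same x with |SW| = 19.9 and W on the −y side, so W = (0.000, -19.90). The virtual corner opposite S is at (55.30, -19.90). The tangent condition forces GQ to be normal to AQ and the tangent condition forces GT to be normal to TW, with radius 6.4, so the center G sits 6.4 in from both sides at G = (48.90, -13.50). That places the tangent points at Q = (55.30, -13.50) on AQ and T = (48.90, -19.90) on TW. Then |ST| = |T − S| = 52.79.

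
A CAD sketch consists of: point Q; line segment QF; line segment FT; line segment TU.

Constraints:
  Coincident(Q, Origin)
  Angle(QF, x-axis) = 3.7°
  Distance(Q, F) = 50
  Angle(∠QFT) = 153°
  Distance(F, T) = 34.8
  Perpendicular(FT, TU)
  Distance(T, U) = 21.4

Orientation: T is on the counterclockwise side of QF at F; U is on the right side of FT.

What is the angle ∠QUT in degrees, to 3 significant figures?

60.9°

Q is at the origin; QF runs at 3.7° with length 50.0, so F = 50.0·(cos 3.7°, sin 3.7°) = (49.9, 3.23). ∠QFT = 153.0°, so FT runs at 3.7° + (180° − 153.0°) = 30.7° from the x-axis; with |FT| = 34.8, T = F + 34.8·(cos 30.7°, sin 30.7°) = (79.8, 21.0). FT ⟂ TU; with |TU| = 21.4 on the right of FT, U = T + 21.4·(0.511, -0.860) = (90.7, 2.59). Then cos ∠QUT = UQ·UT / (|UQ||UT|), giving 60.9°.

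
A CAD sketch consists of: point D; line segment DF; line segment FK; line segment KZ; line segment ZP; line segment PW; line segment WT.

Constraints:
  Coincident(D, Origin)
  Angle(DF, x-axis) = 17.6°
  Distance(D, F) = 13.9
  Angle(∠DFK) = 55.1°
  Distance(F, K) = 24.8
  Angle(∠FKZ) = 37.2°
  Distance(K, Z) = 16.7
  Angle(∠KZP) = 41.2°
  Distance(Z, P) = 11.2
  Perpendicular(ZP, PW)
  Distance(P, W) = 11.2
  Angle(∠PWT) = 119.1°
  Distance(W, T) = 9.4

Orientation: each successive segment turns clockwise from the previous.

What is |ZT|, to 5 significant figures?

16.052

D is at the origin; DF runs at 17.6° with length 13.9, so F = (13.249, 4.2029). ∠DFK = 55.1° gives FK at -107.30° from the x-axis; with |FK| = 24.8, K = (5.8745, -19.475). ∠FKZ = 37.2° gives KZ at 109.90° from the x-axis; with |KZ| = 16.7, Z = (0.19011, -3.7723). ∠KZP = 41.2° gives ZP at -28.900° from the x-axis; with |ZP| = 11.2, P = (9.9953, -9.1851). The perpendicularity gives PW at right angles to ZP, so PW runs at -118.90°; with |PW| = 11.2, W = (4.5826, -18.990). ∠PWT = 119.1° gives WT at -179.80° from the x-axis; with |WT| = 9.4, T = (-4.8174, -19.023). Then |ZT| = |T − Z| = 16.052.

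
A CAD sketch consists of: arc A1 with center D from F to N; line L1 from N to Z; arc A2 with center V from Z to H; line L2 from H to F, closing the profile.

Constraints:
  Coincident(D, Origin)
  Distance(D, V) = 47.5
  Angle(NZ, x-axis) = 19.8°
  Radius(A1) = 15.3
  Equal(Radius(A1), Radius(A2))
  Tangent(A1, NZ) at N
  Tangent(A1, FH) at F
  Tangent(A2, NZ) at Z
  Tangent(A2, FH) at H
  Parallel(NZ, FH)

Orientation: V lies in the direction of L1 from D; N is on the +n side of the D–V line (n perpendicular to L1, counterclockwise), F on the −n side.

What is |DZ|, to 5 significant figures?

49.903

Tangency of A1 to both parallel lines with radius 15.3 puts N and F at D ± 15.3·n: N = (-5.1827, 14.395), F = (5.1827, -14.395). Equal radii place Z and H the same way about V: Z = V + 15.3·n = (39.509, 30.486), H = V − 15.3·n = (49.875, 1.6946). Then |DZ| = |Z − D| = 49.903.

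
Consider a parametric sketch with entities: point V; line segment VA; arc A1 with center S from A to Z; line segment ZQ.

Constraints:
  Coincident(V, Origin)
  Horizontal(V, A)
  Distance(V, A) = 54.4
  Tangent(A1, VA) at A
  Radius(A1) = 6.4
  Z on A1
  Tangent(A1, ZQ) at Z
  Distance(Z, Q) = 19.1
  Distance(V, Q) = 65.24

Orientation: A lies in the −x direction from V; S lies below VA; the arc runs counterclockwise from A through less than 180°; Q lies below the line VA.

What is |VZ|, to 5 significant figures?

61.160

Checks: |SZ| = 6.400 ✓; ∠(SZ, ZQ) = 90.00° ✓; |ZQ| = 19.10 ✓; |VQ| = 65.24 ✓.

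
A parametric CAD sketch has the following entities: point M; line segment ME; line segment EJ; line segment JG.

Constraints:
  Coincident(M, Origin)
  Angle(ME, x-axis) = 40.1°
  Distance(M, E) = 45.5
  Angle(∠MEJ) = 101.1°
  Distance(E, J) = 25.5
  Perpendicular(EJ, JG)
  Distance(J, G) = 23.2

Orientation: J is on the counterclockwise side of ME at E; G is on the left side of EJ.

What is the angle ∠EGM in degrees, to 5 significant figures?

74.345°

M is at the origin; ME runs at 40.1° with length 45.5, so E = 45.5·(cos 40.1°, sin 40.1°) = (34.804, 29.308). ∠MEJ = 101.1°, so EJ runs at 40.1° + (180° − 101.1°) = 119.00° from the x-axis; with |EJ| = 25.5, J = E + 25.5·(cos 119.00°, sin 119.00°) = (22.441, 51.610). The perpendicularity gives JG at right angles to EJ; with |JG| = 23.2 on the left of EJ, G = J + 23.2·(-0.87462, -0.48481) = (2.1501, 40.363). Then cos ∠EGM = GE·GM / (|GE||GM|), giving 74.345°.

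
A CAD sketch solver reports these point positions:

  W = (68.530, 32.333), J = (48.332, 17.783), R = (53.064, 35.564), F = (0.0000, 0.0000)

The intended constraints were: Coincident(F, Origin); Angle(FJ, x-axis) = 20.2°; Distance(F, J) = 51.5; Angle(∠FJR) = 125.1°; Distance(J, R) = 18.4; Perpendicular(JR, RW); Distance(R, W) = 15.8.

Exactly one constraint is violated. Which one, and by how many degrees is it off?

Perpendicular(JR, RW) — off by 3.10°.

F = (0.00, 0.00) ✓; FJ at 20.20° ✓; |FJ| = 51.50 ✓; ∠FJR = 125.1° ✓; |JR| = 18.40 ✓; ∠(JR, RW) = 86.90° ✗; |RW| = 15.80 ✓.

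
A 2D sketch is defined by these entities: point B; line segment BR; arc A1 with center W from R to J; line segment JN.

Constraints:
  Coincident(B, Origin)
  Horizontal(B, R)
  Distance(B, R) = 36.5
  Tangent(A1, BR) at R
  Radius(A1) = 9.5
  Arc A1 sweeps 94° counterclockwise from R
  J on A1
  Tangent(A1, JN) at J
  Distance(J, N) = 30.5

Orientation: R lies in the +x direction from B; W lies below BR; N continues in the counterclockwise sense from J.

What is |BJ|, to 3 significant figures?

28.9

B is at the origin; BR is horizontal with |BR| = 36.5 and R on the +x side, so R = (36.5, 0.00). The tangent condition forces WR to be normal to BR, so W = R + (0, -9.5) = (36.5, -9.50). On A1, R sits at bearing 90° from W; a 94° counterclockwise sweep puts J at bearing 184°, so J = W + 9.5·(cos 184°, sin 184°) = (27.0, -10.2). Then |BJ| = |J − B| = 28.9.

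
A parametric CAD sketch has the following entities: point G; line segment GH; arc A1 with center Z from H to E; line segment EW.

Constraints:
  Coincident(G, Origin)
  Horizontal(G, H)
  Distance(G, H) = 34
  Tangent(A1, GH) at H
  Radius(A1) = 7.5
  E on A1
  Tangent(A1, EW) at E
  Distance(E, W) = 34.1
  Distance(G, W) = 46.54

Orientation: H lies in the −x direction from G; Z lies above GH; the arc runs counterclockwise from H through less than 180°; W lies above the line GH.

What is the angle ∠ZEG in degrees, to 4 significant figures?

172.2°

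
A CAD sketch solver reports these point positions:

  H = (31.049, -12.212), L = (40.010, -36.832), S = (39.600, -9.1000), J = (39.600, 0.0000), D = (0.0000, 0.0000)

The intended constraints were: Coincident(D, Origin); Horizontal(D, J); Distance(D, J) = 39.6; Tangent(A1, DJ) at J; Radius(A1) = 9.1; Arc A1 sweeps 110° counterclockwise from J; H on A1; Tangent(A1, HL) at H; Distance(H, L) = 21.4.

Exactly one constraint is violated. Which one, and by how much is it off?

Distance(H, L) = 21.4 — off by 4.80.

D = (0.00, 0.00) ✓; D.y = 0.00, J.y = 0.00 ✓; |DJ| = 39.60 ✓; ∠(SJ, JD) = 90.00° ✓; |SJ| = 9.100 ✓; bearing(S→H) − bearing(S→J) = 110.0° ✓; |SH| = 9.100 ✓; ∠(SH, HL) = 90.00° ✓; |HL| = 26.20 ✗.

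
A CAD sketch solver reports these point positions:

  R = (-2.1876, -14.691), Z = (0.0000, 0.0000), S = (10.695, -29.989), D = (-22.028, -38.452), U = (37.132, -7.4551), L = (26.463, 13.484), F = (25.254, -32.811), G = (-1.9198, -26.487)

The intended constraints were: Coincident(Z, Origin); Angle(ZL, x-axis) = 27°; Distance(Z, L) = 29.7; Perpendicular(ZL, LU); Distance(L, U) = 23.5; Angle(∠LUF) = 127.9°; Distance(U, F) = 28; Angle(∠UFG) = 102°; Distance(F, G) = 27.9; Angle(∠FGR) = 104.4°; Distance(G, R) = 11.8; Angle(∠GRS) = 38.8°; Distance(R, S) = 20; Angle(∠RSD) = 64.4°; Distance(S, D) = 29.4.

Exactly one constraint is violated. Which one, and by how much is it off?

Distance(S, D) = 29.4 — off by 4.40.

Z = (0.00, 0.00) ✓; ZL at 27.00° ✓; |ZL| = 29.70 ✓; ∠(ZL, LU) = 90.00° ✓; |LU| = 23.50 ✓; ∠LUF = 127.9° ✓; |UF| = 28.00 ✓; ∠UFG = 102.0° ✓; |FG| = 27.90 ✓; ∠FGR = 104.4° ✓; |GR| = 11.80 ✓; ∠GRS = 38.80° ✓; |RS| = 20.00 ✓; ∠RSD = 64.40° ✓; |SD| = 33.80 ✗.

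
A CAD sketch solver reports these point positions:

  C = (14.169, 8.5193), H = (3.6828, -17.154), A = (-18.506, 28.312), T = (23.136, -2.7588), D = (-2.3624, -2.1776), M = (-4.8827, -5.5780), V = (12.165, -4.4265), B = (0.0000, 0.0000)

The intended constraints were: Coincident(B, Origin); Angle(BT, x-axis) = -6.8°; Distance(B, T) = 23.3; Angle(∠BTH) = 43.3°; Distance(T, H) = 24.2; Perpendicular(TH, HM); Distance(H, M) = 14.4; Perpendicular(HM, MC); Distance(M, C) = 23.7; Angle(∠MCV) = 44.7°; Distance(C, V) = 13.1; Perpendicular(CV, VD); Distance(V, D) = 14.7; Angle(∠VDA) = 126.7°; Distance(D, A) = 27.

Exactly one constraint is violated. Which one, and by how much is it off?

Distance(D, A) = 27 — off by 7.50.

B = (0.00, 0.00) ✓; BT at -6.800° ✓; |BT| = 23.30 ✓; ∠BTH = 43.30° ✓; |TH| = 24.20 ✓; ∠(TH, HM) = 90.00° ✓; |HM| = 14.40 ✓; ∠(HM, MC) = 90.00° ✓; |MC| = 23.70 ✓; ∠MCV = 44.70° ✓; |CV| = 13.10 ✓; ∠(CV, VD) = 90.00° ✓; |VD| = 14.70 ✓; ∠VDA = 126.7° ✓; |DA| = 34.50 ✗.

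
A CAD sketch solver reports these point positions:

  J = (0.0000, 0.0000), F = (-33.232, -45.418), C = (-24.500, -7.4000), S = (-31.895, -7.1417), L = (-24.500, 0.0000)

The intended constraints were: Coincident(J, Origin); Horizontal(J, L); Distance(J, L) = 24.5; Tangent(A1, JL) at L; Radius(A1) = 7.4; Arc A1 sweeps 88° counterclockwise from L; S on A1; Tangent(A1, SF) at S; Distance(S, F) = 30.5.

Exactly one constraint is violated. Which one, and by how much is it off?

Distance(S, F) = 30.5 — off by 7.80.

J = (0.00, 0.00) ✓; J.y = 0.00, L.y = 0.00 ✓; |JL| = 24.50 ✓; ∠(CL, LJ) = 90.00° ✓; |CL| = 7.400 ✓; bearing(C→S) − bearing(C→L) = 88.00° ✓; |CS| = 7.400 ✓; ∠(CS, SF) = 90.00° ✓; |SF| = 38.30 ✗.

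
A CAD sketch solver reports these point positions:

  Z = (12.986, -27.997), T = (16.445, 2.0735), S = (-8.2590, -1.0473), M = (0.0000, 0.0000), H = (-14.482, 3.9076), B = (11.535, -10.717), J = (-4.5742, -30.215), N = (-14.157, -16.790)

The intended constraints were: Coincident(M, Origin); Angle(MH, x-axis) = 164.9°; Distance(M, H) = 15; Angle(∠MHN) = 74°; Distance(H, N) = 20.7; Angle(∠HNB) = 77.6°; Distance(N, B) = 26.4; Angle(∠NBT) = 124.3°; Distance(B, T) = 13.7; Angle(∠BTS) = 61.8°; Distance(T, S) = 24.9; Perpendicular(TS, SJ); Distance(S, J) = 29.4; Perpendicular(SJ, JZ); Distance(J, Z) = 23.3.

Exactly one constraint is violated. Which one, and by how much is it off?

Distance(J, Z) = 23.3 — off by 5.60.

M = (0.00, 0.00) ✓; MH at 164.9° ✓; |MH| = 15.00 ✓; ∠MHN = 74.00° ✓; |HN| = 20.70 ✓; ∠HNB = 77.60° ✓; |NB| = 26.40 ✓; ∠NBT = 124.3° ✓; |BT| = 13.70 ✓; ∠BTS = 61.80° ✓; |TS| = 24.90 ✓; ∠(TS, SJ) = 90.00° ✓; |SJ| = 29.40 ✓; ∠(SJ, JZ) = 90.00° ✓; |JZ| = 17.70 ✗.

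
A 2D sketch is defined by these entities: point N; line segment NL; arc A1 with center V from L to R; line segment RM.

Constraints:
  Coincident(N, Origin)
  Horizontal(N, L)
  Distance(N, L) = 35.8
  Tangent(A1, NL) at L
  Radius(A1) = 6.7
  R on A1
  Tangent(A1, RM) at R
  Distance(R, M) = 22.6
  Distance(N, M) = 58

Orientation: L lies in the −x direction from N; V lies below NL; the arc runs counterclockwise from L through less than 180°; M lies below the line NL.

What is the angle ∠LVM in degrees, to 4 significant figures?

130.9°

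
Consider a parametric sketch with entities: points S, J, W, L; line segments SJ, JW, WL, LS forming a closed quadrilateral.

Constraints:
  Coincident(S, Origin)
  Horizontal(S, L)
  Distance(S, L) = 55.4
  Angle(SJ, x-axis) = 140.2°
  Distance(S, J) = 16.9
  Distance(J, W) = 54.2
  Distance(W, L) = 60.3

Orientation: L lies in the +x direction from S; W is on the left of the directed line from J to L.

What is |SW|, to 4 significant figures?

56.13

Checks: |JW| = 54.20 ✓; |WL| = 60.30 ✓.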